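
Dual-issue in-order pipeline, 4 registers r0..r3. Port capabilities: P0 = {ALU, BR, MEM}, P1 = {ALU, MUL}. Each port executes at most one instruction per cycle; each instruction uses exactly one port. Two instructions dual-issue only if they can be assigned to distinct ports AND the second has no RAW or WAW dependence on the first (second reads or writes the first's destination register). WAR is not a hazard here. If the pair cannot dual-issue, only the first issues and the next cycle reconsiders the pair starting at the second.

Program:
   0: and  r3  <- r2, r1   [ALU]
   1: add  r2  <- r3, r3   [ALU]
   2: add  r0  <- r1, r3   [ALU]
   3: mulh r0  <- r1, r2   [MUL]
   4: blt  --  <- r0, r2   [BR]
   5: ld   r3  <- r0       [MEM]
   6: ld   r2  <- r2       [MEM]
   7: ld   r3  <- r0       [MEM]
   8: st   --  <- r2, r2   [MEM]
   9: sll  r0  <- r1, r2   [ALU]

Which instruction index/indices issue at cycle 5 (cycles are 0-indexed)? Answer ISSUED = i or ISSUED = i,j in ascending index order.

#0 head=0: and.ALU i0 RAW r3
#1 head=1: add.ALU add.ALU i1&i2 pair
#2 head=3: mulh.MUL i3 RAW r0
#3 head=4: blt.BR i4 no-port BR/MEM
#4 head=5: ld.MEM i5 no-port MEM/MEM
#5 head=6: ld.MEM i6 no-port MEM/MEM
#6 head=7: ld.MEM i7 no-port MEM/MEM
#7 head=8: st.MEM sll.ALU i8&i9 pair

ISSUED = 6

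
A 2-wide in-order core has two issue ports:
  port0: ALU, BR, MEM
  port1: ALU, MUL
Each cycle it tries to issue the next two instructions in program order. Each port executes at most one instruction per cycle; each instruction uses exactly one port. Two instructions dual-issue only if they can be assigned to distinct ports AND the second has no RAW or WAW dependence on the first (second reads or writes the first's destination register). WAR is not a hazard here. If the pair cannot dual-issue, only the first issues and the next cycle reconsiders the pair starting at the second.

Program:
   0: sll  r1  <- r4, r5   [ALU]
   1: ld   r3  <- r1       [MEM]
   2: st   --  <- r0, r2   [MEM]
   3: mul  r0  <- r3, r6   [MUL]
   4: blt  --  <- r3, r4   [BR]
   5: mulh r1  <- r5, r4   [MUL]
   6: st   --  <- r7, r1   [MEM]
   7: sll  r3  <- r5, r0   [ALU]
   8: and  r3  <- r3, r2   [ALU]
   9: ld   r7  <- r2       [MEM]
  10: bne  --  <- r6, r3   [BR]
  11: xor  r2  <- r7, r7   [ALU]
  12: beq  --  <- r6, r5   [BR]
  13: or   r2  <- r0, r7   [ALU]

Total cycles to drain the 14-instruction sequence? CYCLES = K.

[0] i0  sll.ALU  -- RAW r1
[1] i1  ld.MEM  -- no-port MEM/MEM
[2] i2&i3  st.MEM/mul.MUL  -- 2-wide
[3] i4&i5  blt.BR/mulh.MUL  -- 2-wide
[4] i6&i7  st.MEM/sll.ALU  -- 2-wide
[5] i8&i9  and.ALU/ld.MEM  -- 2-wide
[6] i10&i11  bne.BR/xor.ALU  -- 2-wide
[7] i12&i13  beq.BR/or.ALU  -- 2-wide

CYCLES = 8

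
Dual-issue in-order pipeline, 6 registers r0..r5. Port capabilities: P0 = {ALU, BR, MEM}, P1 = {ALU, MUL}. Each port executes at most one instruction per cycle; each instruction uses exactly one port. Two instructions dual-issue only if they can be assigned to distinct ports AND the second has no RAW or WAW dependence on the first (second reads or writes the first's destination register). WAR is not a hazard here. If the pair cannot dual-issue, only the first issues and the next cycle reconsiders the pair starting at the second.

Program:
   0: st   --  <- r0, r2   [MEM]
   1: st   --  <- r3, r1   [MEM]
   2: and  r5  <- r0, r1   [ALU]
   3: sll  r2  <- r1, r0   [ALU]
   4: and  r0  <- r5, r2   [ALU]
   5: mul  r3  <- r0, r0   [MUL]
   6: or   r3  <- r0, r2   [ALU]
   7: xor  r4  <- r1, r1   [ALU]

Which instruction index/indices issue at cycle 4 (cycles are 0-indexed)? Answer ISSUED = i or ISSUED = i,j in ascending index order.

ISSUED = 5

0. st @i0  | no-port MEM/MEM
1. st;and @i1/i2  | 2-wide
2. sll @i3  | RAW r2
3. and @i4  | RAW r0
4. mul @i5  | WAW r3
5. or;xor @i6/i7  | 2-wide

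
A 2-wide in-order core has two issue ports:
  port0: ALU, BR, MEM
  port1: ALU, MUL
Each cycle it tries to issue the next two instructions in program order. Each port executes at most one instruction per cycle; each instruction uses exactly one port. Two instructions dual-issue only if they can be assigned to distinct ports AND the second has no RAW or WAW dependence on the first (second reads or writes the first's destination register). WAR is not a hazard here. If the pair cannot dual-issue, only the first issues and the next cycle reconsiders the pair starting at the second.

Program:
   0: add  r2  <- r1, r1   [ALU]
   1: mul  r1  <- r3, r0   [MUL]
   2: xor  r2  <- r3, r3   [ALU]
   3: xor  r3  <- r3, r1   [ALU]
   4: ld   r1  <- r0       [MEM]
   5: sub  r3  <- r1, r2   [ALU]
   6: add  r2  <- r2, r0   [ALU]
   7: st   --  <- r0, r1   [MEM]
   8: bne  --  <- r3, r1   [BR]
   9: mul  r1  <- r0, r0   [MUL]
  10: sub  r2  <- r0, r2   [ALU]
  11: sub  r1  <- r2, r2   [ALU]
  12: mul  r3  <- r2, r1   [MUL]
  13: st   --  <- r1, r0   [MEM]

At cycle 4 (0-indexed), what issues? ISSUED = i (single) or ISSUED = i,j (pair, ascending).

ISSUED = 7

#0 head=0: add;mul i0,i1 dual
#1 head=2: xor;xor i2,i3 dual
#2 head=4: ld i4 RAW r1
#3 head=5: sub;add i5,i6 dual
#4 head=7: st i7 no-port MEM/BR
#5 head=8: bne;mul i8,i9 dual
#6 head=10: sub i10 RAW r2
#7 head=11: sub i11 RAW r1
#8 head=12: mul;st i12,i13 dual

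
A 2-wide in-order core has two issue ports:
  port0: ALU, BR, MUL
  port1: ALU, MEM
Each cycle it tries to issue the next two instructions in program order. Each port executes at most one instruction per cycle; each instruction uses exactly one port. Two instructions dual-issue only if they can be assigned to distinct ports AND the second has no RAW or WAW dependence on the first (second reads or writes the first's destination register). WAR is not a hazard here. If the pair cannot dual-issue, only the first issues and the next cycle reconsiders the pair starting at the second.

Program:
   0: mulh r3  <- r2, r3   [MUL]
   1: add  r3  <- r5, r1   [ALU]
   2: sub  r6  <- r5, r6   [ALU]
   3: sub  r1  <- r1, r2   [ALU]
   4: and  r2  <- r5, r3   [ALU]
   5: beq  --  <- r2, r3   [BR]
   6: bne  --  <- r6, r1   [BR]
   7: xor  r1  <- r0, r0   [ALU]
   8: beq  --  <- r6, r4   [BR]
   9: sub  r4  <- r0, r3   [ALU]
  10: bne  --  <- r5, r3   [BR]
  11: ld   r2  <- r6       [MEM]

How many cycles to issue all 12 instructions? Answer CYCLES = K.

CYCLES = 7

0. mulh.MUL @i0  | WAW r3
1. add.ALU/sub.ALU @i1/i2  | dual
2. sub.ALU/and.ALU @i3/i4  | dual
3. beq.BR @i5  | no-port BR/BR
4. bne.BR/xor.ALU @i6/i7  | dual
5. beq.BR/sub.ALU @i8/i9  | dual
6. bne.BR/ld.MEM @i10/i11  | dual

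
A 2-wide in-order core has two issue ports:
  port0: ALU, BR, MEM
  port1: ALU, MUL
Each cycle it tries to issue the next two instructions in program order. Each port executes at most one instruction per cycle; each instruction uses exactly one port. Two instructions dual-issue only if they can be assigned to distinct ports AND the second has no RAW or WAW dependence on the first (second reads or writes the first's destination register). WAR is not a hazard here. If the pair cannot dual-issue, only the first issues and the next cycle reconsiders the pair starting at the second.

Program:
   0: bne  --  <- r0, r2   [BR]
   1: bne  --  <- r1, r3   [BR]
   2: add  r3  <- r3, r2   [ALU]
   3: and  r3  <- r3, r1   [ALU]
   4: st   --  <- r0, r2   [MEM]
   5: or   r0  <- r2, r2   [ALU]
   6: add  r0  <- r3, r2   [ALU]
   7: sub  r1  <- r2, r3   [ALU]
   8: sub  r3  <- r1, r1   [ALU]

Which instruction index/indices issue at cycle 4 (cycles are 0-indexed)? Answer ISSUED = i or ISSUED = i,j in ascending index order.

ISSUED = 6,7

0. bne.BR @i0  | no-port BR/BR
1. bne.BR add.ALU @i1&i2  | dual
2. and.ALU st.MEM @i3&i4  | dual
3. or.ALU @i5  | WAW r0
4. add.ALU sub.ALU @i6&i7  | dual
5. sub.ALU @i8  | tail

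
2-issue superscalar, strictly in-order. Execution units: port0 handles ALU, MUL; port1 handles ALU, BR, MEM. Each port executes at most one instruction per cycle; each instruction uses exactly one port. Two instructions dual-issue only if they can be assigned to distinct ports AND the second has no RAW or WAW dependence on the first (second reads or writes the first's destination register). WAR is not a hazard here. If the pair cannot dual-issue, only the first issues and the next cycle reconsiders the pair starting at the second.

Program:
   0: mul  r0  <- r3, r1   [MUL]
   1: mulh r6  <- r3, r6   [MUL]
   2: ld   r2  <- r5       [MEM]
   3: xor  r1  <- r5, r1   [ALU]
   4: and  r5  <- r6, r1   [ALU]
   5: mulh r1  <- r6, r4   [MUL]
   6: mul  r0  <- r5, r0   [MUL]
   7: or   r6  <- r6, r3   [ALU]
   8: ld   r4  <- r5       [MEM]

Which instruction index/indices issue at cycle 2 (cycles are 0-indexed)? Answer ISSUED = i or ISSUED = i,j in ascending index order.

  cy0 -> i0 (mul.MUL) no-port MUL/MUL
  cy1 -> i1,i2 (mulh.MUL;ld.MEM) dual
  cy2 -> i3 (xor.ALU) RAW r1
  cy3 -> i4,i5 (and.ALU;mulh.MUL) dual
  cy4 -> i6,i7 (mul.MUL;or.ALU) dual
  cy5 -> i8 (ld.MEM) tail

ISSUED = 3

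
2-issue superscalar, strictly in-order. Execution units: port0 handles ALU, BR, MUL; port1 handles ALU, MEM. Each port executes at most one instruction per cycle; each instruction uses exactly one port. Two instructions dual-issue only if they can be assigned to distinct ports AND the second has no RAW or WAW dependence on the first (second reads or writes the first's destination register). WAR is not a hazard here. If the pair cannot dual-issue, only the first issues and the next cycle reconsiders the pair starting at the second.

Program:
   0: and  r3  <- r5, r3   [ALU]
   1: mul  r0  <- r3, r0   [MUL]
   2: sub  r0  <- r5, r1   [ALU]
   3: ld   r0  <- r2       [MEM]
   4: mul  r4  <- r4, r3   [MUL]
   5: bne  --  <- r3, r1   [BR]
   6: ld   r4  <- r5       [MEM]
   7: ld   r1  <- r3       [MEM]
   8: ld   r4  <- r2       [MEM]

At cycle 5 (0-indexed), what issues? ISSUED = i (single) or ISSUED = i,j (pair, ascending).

0. and.ALU @i0  | RAW r3
1. mul.MUL @i1  | WAW r0
2. sub.ALU @i2  | WAW r0
3. ld.MEM;mul.MUL @i3/i4  | dual
4. bne.BR;ld.MEM @i5/i6  | dual
5. ld.MEM @i7  | no-port MEM/MEM
6. ld.MEM @i8  | tail

ISSUED = 7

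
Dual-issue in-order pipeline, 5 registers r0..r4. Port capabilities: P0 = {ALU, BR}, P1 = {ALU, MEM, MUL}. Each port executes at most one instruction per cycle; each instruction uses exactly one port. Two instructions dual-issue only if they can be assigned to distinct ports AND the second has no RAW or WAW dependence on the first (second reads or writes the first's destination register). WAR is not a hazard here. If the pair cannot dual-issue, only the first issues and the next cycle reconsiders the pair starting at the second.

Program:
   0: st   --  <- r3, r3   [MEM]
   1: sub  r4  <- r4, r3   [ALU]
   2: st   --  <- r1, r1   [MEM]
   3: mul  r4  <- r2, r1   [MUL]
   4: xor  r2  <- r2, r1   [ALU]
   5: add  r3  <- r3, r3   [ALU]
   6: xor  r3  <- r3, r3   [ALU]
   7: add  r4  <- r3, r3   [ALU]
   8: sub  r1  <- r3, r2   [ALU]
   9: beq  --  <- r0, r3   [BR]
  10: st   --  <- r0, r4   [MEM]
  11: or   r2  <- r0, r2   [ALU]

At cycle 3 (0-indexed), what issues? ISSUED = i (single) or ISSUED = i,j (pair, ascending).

[0] i0&i1  st.MEM+sub.ALU  -- pair
[1] i2  st.MEM  -- no-port MEM/MUL
[2] i3&i4  mul.MUL+xor.ALU  -- pair
[3] i5  add.ALU  -- RAW+WAW r3
[4] i6  xor.ALU  -- RAW r3
[5] i7&i8  add.ALU+sub.ALU  -- pair
[6] i9&i10  beq.BR+st.MEM  -- pair
[7] i11  or.ALU  -- tail

ISSUED = 5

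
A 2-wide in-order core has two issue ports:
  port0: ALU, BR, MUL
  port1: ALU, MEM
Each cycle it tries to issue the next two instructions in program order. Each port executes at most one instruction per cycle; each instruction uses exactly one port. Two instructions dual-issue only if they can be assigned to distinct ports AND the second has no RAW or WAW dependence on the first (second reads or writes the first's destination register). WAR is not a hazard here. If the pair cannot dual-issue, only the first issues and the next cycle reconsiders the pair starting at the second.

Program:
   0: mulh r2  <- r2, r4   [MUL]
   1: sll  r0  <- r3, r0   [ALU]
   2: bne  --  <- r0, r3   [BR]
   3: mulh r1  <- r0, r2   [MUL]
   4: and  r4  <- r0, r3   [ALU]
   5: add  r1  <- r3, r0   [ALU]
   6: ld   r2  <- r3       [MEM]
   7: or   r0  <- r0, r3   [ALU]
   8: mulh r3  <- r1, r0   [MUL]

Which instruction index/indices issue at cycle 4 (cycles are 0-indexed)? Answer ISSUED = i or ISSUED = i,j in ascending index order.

ISSUED = 7

t=0 i0/i1:mulh+sll ; pair
t=1 i2:bne ; no-port BR/MUL
t=2 i3/i4:mulh+and ; pair
t=3 i5/i6:add+ld ; pair
t=4 i7:or ; RAW r0
t=5 i8:mulh ; tail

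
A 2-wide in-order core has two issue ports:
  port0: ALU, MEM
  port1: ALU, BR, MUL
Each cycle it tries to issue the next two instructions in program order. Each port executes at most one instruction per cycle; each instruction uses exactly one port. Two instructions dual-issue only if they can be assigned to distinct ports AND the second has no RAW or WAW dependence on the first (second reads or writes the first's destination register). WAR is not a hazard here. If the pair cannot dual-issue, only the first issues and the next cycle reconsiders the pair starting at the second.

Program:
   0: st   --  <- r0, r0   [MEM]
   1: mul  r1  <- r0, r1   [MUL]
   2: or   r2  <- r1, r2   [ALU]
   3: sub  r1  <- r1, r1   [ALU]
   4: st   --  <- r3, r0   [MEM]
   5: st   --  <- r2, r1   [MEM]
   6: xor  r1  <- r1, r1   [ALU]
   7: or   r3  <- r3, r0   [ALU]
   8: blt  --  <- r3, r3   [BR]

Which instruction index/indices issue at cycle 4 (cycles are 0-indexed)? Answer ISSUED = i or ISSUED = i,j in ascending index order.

0. st+mul @i0+i1  | pair
1. or+sub @i2+i3  | pair
2. st @i4  | no-port MEM/MEM
3. st+xor @i5+i6  | pair
4. or @i7  | RAW r3
5. blt @i8  | tail

ISSUED = 7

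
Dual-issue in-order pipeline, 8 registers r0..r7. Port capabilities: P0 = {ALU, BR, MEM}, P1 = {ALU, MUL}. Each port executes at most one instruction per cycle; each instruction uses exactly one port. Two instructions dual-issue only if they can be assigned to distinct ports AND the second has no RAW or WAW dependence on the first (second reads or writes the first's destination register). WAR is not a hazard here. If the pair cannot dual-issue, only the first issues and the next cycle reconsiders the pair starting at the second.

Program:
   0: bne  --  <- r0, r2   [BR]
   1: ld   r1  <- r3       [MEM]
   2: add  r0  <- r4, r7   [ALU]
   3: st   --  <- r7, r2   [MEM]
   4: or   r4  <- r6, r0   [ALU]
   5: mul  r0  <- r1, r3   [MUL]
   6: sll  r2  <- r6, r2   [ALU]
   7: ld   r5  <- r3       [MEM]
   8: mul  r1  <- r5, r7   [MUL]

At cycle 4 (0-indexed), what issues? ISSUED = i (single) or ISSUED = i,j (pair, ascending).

ISSUED = 7

  cy0 -> i0 (bne) no-port BR/MEM
  cy1 -> i1&i2 (ld+add) pair
  cy2 -> i3&i4 (st+or) pair
  cy3 -> i5&i6 (mul+sll) pair
  cy4 -> i7 (ld) RAW r5
  cy5 -> i8 (mul) tail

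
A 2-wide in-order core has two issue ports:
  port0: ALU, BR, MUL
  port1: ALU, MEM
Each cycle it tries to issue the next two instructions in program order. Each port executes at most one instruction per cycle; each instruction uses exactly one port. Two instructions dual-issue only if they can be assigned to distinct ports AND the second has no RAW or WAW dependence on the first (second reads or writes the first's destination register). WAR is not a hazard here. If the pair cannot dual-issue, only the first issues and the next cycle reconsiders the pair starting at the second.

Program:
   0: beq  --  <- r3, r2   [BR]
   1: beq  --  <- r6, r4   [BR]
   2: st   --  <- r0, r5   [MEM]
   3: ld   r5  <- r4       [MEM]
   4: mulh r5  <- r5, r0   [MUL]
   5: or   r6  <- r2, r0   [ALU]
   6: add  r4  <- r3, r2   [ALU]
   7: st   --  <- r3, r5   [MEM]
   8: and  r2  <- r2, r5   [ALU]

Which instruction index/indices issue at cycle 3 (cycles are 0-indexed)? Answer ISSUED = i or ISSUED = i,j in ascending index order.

0. beq.BR @i0  | no-port BR/BR
1. beq.BR;st.MEM @i1/i2  | 2-wide
2. ld.MEM @i3  | RAW+WAW r5
3. mulh.MUL;or.ALU @i4/i5  | 2-wide
4. add.ALU;st.MEM @i6/i7  | 2-wide
5. and.ALU @i8  | tail

ISSUED = 4,5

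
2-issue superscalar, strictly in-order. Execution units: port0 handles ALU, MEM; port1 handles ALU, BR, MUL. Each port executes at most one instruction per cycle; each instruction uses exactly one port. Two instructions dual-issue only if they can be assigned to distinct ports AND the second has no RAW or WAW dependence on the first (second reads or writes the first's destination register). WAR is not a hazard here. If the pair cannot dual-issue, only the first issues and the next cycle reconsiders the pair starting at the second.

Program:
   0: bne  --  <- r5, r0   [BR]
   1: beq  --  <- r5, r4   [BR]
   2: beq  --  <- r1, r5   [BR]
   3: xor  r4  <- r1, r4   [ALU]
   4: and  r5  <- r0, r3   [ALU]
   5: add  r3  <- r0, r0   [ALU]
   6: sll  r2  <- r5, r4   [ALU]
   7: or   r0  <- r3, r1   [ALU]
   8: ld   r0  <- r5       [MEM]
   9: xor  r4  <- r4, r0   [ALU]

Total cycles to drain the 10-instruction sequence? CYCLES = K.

#0 head=0: bne.BR i0 no-port BR/BR
#1 head=1: beq.BR i1 no-port BR/BR
#2 head=2: beq.BR/xor.ALU i2&i3 pair
#3 head=4: and.ALU/add.ALU i4&i5 pair
#4 head=6: sll.ALU/or.ALU i6&i7 pair
#5 head=8: ld.MEM i8 RAW r0
#6 head=9: xor.ALU i9 tail

CYCLES = 7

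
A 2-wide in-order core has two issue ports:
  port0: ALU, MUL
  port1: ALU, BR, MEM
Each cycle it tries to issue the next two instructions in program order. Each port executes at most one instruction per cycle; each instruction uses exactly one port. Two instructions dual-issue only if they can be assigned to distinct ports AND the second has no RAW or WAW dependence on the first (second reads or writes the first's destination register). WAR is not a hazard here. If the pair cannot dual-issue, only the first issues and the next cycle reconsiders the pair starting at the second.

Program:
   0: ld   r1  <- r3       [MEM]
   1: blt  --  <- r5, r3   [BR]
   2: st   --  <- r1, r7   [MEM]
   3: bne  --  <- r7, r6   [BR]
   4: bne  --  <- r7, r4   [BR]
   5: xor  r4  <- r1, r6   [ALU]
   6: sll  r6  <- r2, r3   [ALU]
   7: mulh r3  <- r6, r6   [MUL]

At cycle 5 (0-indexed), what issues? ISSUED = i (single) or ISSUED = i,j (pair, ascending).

c0: i0 ld.MEM  no-port MEM/BR
c1: i1 blt.BR  no-port BR/MEM
c2: i2 st.MEM  no-port MEM/BR
c3: i3 bne.BR  no-port BR/BR
c4: i4,i5 bne.BR;xor.ALU  dual
c5: i6 sll.ALU  RAW r6
c6: i7 mulh.MUL  tail

ISSUED = 6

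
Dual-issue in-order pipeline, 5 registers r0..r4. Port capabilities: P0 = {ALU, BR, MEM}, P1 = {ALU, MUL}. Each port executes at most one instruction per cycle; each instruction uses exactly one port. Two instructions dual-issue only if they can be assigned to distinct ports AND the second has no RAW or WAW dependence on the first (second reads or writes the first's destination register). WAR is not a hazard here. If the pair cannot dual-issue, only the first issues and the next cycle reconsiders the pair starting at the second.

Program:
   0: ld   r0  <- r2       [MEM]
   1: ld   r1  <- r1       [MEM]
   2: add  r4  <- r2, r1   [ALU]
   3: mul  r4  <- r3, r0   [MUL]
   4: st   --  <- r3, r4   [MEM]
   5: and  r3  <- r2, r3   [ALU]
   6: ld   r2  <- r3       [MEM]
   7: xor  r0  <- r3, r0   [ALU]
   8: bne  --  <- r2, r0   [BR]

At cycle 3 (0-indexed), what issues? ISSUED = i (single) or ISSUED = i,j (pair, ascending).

ISSUED = 3

#0 head=0: ld.MEM i0 no-port MEM/MEM
#1 head=1: ld.MEM i1 RAW r1
#2 head=2: add.ALU i2 WAW r4
#3 head=3: mul.MUL i3 RAW r4
#4 head=4: st.MEM and.ALU i4,i5 dual
#5 head=6: ld.MEM xor.ALU i6,i7 dual
#6 head=8: bne.BR i8 tail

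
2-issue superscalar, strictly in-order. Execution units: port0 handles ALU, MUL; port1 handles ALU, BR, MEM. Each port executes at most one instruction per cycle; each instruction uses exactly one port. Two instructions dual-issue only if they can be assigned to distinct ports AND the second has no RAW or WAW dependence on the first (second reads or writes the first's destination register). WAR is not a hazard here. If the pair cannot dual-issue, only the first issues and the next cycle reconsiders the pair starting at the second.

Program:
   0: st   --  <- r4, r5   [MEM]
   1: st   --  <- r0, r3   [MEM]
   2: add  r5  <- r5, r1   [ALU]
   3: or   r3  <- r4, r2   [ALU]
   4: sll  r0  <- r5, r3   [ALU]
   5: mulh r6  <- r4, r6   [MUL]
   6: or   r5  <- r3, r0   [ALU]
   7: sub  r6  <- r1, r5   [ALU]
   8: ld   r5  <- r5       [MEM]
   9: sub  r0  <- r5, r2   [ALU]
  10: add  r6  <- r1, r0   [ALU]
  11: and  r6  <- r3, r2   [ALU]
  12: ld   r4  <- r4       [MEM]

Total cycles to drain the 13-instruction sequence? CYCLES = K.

CYCLES = 9

#0 head=0: st.MEM i0 no-port MEM/MEM
#1 head=1: st.MEM add.ALU i1&i2 2-wide
#2 head=3: or.ALU i3 RAW r3
#3 head=4: sll.ALU mulh.MUL i4&i5 2-wide
#4 head=6: or.ALU i6 RAW r5
#5 head=7: sub.ALU ld.MEM i7&i8 2-wide
#6 head=9: sub.ALU i9 RAW r0
#7 head=10: add.ALU i10 WAW r6
#8 head=11: and.ALU ld.MEM i11&i12 2-wide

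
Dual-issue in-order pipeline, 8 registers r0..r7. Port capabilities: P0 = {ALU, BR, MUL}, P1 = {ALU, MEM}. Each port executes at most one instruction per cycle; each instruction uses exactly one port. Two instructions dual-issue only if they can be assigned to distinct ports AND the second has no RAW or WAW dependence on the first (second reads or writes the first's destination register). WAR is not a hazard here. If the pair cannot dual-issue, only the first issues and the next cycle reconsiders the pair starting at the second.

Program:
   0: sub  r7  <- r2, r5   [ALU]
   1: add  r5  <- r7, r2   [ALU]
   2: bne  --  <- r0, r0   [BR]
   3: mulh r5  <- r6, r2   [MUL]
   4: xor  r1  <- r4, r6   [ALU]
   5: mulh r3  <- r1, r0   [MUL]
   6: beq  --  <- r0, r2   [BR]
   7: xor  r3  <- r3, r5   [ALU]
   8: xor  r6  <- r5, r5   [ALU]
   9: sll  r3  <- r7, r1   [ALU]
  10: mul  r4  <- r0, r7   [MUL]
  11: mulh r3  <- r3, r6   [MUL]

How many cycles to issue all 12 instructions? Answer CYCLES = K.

  cy0 -> i0 (sub) RAW r7
  cy1 -> i1,i2 (add/bne) dual
  cy2 -> i3,i4 (mulh/xor) dual
  cy3 -> i5 (mulh) no-port MUL/BR
  cy4 -> i6,i7 (beq/xor) dual
  cy5 -> i8,i9 (xor/sll) dual
  cy6 -> i10 (mul) no-port MUL/MUL
  cy7 -> i11 (mulh) tail

CYCLES = 8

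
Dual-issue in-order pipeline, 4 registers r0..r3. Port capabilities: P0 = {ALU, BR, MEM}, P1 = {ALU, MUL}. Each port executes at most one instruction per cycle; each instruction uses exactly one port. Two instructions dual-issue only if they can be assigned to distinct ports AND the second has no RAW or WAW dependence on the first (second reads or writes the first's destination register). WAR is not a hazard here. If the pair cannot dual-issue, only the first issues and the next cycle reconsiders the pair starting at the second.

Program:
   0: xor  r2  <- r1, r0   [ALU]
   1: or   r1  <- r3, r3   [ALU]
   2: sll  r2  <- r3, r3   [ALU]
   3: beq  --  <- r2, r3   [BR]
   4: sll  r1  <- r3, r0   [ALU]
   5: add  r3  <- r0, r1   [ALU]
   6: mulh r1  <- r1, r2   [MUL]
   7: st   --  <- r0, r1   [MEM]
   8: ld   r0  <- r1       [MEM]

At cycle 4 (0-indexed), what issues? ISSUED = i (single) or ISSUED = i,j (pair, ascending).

ISSUED = 7

[0] i0,i1  xor.ALU+or.ALU  -- dual
[1] i2  sll.ALU  -- RAW r2
[2] i3,i4  beq.BR+sll.ALU  -- dual
[3] i5,i6  add.ALU+mulh.MUL  -- dual
[4] i7  st.MEM  -- no-port MEM/MEM
[5] i8  ld.MEM  -- tail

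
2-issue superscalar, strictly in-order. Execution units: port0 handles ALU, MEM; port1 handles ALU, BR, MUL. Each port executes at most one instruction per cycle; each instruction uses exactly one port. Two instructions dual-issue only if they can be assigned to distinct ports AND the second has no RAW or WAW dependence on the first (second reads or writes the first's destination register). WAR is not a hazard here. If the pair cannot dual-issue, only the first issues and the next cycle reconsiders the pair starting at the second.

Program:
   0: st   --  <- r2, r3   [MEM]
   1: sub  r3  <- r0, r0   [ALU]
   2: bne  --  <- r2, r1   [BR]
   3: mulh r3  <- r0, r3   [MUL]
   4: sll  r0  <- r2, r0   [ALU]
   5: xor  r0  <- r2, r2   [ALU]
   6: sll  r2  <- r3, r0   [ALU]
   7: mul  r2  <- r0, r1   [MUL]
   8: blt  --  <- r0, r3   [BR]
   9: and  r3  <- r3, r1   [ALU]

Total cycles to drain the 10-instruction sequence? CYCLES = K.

[0] i0&i1  st.MEM+sub.ALU  -- pair
[1] i2  bne.BR  -- no-port BR/MUL
[2] i3&i4  mulh.MUL+sll.ALU  -- pair
[3] i5  xor.ALU  -- RAW r0
[4] i6  sll.ALU  -- WAW r2
[5] i7  mul.MUL  -- no-port MUL/BR
[6] i8&i9  blt.BR+and.ALU  -- pair

CYCLES = 7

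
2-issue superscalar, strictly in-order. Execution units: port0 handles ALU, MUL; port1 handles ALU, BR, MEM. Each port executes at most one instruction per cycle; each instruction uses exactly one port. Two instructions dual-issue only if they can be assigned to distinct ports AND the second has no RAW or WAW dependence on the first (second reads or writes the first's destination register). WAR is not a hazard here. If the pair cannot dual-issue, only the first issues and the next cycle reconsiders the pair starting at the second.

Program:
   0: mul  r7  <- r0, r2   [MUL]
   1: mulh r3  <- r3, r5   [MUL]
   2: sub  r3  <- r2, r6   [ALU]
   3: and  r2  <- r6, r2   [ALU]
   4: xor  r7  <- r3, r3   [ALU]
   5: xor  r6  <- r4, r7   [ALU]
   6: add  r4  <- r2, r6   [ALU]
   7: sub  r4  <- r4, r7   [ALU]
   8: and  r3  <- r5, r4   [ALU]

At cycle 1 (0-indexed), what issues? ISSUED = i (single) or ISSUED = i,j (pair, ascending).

ISSUED = 1

#0 head=0: mul.MUL i0 no-port MUL/MUL
#1 head=1: mulh.MUL i1 WAW r3
#2 head=2: sub.ALU and.ALU i2/i3 dual
#3 head=4: xor.ALU i4 RAW r7
#4 head=5: xor.ALU i5 RAW r6
#5 head=6: add.ALU i6 RAW+WAW r4
#6 head=7: sub.ALU i7 RAW r4
#7 head=8: and.ALU i8 tail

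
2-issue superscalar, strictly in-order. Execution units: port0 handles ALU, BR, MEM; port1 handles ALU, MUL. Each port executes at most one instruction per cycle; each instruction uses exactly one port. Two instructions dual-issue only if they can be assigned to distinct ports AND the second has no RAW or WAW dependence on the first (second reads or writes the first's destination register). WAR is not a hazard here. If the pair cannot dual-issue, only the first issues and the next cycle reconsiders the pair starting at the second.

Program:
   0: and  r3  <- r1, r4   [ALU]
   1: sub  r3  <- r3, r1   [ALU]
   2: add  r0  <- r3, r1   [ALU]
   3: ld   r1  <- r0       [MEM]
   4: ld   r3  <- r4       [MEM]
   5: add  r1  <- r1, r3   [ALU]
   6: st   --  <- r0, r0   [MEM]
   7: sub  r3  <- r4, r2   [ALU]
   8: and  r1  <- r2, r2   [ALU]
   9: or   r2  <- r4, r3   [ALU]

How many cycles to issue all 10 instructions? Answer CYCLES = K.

CYCLES = 8

  cy0 -> i0 (and.ALU) RAW+WAW r3
  cy1 -> i1 (sub.ALU) RAW r3
  cy2 -> i2 (add.ALU) RAW r0
  cy3 -> i3 (ld.MEM) no-port MEM/MEM
  cy4 -> i4 (ld.MEM) RAW r3
  cy5 -> i5,i6 (add.ALU/st.MEM) dual
  cy6 -> i7,i8 (sub.ALU/and.ALU) dual
  cy7 -> i9 (or.ALU) tail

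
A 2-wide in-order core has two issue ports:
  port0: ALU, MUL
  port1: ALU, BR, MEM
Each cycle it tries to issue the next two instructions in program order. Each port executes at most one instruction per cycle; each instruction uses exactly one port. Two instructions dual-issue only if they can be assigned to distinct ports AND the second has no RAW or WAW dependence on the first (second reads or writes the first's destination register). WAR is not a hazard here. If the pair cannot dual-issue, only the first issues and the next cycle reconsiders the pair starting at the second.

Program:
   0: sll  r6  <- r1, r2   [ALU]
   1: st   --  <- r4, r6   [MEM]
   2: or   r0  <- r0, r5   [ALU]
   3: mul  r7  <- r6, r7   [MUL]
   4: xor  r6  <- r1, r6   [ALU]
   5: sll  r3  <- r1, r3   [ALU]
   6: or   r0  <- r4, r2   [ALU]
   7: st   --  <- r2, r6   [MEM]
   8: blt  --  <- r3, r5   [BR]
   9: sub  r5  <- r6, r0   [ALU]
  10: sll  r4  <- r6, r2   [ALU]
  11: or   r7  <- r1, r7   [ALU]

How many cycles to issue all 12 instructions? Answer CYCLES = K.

  cy0 -> i0 (sll) RAW r6
  cy1 -> i1&i2 (st/or) 2-wide
  cy2 -> i3&i4 (mul/xor) 2-wide
  cy3 -> i5&i6 (sll/or) 2-wide
  cy4 -> i7 (st) no-port MEM/BR
  cy5 -> i8&i9 (blt/sub) 2-wide
  cy6 -> i10&i11 (sll/or) 2-wide

CYCLES = 7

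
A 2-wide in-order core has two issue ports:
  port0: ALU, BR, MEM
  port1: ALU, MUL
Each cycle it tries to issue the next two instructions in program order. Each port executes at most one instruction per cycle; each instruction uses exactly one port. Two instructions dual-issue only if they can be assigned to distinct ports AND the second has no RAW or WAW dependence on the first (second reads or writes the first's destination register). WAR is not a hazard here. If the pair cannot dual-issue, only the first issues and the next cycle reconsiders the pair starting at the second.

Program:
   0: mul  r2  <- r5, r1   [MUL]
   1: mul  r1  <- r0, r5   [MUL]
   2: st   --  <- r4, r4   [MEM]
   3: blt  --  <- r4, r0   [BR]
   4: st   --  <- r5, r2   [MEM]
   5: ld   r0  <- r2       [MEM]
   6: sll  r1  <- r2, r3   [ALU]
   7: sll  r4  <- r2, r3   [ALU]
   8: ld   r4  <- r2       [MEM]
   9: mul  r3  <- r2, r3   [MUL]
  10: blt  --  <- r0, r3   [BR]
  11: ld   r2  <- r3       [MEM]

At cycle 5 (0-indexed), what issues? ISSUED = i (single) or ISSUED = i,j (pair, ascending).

ISSUED = 7

c0: i0 mul.MUL  no-port MUL/MUL
c1: i1&i2 mul.MUL+st.MEM  dual
c2: i3 blt.BR  no-port BR/MEM
c3: i4 st.MEM  no-port MEM/MEM
c4: i5&i6 ld.MEM+sll.ALU  dual
c5: i7 sll.ALU  WAW r4
c6: i8&i9 ld.MEM+mul.MUL  dual
c7: i10 blt.BR  no-port BR/MEM
c8: i11 ld.MEM  tail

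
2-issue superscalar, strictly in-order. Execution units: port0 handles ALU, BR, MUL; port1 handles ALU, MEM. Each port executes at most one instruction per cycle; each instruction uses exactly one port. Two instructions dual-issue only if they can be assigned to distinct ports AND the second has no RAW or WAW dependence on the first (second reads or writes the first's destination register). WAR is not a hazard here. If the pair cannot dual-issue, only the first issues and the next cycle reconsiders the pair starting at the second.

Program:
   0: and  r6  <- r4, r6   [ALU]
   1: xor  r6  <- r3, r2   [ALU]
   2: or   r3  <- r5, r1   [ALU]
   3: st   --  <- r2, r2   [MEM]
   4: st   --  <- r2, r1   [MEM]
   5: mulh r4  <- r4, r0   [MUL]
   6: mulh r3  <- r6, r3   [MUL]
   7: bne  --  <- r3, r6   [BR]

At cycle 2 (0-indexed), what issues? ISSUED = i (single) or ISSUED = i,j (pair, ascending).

ISSUED = 3

c0: i0 and  WAW r6
c1: i1/i2 xor or  pair
c2: i3 st  no-port MEM/MEM
c3: i4/i5 st mulh  pair
c4: i6 mulh  no-port MUL/BR
c5: i7 bne  tail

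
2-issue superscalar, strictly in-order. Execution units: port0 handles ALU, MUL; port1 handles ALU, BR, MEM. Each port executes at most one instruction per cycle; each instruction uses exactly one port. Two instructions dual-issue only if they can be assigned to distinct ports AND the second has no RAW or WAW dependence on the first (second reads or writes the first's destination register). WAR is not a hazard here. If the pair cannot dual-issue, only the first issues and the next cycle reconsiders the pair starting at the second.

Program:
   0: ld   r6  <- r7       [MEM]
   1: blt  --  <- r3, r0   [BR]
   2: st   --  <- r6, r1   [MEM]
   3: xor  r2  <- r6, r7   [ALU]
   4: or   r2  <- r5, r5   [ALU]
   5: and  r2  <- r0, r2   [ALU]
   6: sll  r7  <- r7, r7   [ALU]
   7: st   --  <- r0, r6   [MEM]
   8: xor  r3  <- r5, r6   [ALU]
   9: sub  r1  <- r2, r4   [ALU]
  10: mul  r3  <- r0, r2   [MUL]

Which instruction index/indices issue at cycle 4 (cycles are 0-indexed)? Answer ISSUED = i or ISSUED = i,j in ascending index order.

ISSUED = 5,6

t=0 i0:ld ; no-port MEM/BR
t=1 i1:blt ; no-port BR/MEM
t=2 i2+i3:st/xor ; pair
t=3 i4:or ; RAW+WAW r2
t=4 i5+i6:and/sll ; pair
t=5 i7+i8:st/xor ; pair
t=6 i9+i10:sub/mul ; pair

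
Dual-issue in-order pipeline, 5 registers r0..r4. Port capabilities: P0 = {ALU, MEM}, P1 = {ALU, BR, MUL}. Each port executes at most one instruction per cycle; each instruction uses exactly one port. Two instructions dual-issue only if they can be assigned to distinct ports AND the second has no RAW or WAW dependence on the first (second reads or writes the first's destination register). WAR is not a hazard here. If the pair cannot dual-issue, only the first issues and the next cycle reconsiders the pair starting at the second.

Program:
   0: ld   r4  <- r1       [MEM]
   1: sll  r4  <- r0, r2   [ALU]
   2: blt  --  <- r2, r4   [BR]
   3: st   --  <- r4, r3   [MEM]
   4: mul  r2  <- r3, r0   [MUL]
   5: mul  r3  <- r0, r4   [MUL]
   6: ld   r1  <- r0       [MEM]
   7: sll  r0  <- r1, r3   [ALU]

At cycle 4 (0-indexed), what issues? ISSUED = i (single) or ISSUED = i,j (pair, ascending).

[0] i0  ld.MEM  -- WAW r4
[1] i1  sll.ALU  -- RAW r4
[2] i2,i3  blt.BR/st.MEM  -- 2-wide
[3] i4  mul.MUL  -- no-port MUL/MUL
[4] i5,i6  mul.MUL/ld.MEM  -- 2-wide
[5] i7  sll.ALU  -- tail

ISSUED = 5,6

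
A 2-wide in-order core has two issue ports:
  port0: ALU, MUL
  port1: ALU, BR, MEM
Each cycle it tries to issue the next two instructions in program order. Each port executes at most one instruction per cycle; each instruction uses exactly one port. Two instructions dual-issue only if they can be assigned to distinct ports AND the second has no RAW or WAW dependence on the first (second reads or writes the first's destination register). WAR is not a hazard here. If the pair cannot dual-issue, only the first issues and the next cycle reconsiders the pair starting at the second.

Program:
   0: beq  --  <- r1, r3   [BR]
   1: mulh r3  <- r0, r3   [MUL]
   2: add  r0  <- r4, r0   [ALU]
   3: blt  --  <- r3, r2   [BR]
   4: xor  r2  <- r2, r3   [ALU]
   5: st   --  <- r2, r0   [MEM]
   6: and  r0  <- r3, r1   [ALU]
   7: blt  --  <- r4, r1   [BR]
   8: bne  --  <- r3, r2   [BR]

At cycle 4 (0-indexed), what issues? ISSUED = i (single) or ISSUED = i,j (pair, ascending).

[0] i0+i1  beq.BR/mulh.MUL  -- dual
[1] i2+i3  add.ALU/blt.BR  -- dual
[2] i4  xor.ALU  -- RAW r2
[3] i5+i6  st.MEM/and.ALU  -- dual
[4] i7  blt.BR  -- no-port BR/BR
[5] i8  bne.BR  -- tail

ISSUED = 7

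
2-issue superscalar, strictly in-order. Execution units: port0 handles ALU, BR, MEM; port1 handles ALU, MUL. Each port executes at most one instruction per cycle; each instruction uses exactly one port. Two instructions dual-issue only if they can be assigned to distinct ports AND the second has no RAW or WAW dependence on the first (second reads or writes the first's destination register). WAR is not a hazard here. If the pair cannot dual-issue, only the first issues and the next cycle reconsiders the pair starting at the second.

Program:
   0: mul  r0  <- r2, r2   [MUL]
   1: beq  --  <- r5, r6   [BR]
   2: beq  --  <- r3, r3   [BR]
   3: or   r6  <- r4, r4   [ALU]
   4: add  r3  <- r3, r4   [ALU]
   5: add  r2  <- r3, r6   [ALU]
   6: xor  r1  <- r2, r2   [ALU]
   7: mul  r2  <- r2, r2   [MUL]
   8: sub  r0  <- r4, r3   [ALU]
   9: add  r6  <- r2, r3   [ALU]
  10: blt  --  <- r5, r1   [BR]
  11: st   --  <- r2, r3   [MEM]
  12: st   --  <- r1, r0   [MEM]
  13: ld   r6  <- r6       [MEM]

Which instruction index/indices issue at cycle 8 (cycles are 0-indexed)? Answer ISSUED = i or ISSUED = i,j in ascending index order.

ISSUED = 12

#0 head=0: mul.MUL/beq.BR i0&i1 2-wide
#1 head=2: beq.BR/or.ALU i2&i3 2-wide
#2 head=4: add.ALU i4 RAW r3
#3 head=5: add.ALU i5 RAW r2
#4 head=6: xor.ALU/mul.MUL i6&i7 2-wide
#5 head=8: sub.ALU/add.ALU i8&i9 2-wide
#6 head=10: blt.BR i10 no-port BR/MEM
#7 head=11: st.MEM i11 no-port MEM/MEM
#8 head=12: st.MEM i12 no-port MEM/MEM
#9 head=13: ld.MEM i13 tail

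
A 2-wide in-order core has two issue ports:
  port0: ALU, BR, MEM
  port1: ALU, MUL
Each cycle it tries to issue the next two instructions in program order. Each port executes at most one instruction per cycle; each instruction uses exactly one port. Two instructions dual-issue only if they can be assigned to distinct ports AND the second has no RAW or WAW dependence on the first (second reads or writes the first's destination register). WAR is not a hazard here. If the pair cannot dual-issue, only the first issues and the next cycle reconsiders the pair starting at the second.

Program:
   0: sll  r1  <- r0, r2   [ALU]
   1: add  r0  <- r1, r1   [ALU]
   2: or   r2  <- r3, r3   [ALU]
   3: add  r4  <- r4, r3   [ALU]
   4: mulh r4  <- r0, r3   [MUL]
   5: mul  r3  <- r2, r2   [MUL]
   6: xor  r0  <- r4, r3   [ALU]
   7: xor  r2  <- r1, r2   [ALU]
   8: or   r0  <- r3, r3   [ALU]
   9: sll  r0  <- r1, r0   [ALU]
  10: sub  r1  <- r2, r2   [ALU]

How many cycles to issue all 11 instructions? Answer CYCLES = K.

  cy0 -> i0 (sll) RAW r1
  cy1 -> i1&i2 (add;or) dual
  cy2 -> i3 (add) WAW r4
  cy3 -> i4 (mulh) no-port MUL/MUL
  cy4 -> i5 (mul) RAW r3
  cy5 -> i6&i7 (xor;xor) dual
  cy6 -> i8 (or) RAW+WAW r0
  cy7 -> i9&i10 (sll;sub) dual

CYCLES = 8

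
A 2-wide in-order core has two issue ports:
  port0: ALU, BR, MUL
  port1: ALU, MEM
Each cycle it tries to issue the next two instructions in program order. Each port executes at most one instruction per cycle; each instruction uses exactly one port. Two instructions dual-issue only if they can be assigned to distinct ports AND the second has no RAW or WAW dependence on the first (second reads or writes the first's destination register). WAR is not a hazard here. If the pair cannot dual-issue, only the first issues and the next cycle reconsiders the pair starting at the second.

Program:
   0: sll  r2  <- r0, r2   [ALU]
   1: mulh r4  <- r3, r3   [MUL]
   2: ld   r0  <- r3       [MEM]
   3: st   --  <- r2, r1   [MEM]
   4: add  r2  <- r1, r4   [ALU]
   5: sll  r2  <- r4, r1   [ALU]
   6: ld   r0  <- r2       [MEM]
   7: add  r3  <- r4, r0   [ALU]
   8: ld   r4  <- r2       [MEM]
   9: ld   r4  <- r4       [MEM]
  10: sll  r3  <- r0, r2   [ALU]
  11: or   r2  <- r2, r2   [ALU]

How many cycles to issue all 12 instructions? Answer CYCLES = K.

CYCLES = 8

0. sll.ALU+mulh.MUL @i0&i1  | 2-wide
1. ld.MEM @i2  | no-port MEM/MEM
2. st.MEM+add.ALU @i3&i4  | 2-wide
3. sll.ALU @i5  | RAW r2
4. ld.MEM @i6  | RAW r0
5. add.ALU+ld.MEM @i7&i8  | 2-wide
6. ld.MEM+sll.ALU @i9&i10  | 2-wide
7. or.ALU @i11  | tail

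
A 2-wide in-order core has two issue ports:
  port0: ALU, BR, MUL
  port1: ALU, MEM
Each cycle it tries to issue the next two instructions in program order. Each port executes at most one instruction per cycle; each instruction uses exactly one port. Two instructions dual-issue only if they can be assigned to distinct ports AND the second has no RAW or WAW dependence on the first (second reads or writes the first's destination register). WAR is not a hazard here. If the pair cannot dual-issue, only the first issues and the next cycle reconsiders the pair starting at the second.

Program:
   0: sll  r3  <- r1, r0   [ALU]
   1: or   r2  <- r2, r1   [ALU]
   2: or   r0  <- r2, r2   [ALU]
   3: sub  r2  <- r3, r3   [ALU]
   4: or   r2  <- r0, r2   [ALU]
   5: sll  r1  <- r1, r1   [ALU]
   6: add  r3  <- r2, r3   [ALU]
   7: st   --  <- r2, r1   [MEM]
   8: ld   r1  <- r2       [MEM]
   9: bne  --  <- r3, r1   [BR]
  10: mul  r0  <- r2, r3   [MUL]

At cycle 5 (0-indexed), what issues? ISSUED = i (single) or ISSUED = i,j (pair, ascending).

#0 head=0: sll or i0/i1 dual
#1 head=2: or sub i2/i3 dual
#2 head=4: or sll i4/i5 dual
#3 head=6: add st i6/i7 dual
#4 head=8: ld i8 RAW r1
#5 head=9: bne i9 no-port BR/MUL
#6 head=10: mul i10 tail

ISSUED = 9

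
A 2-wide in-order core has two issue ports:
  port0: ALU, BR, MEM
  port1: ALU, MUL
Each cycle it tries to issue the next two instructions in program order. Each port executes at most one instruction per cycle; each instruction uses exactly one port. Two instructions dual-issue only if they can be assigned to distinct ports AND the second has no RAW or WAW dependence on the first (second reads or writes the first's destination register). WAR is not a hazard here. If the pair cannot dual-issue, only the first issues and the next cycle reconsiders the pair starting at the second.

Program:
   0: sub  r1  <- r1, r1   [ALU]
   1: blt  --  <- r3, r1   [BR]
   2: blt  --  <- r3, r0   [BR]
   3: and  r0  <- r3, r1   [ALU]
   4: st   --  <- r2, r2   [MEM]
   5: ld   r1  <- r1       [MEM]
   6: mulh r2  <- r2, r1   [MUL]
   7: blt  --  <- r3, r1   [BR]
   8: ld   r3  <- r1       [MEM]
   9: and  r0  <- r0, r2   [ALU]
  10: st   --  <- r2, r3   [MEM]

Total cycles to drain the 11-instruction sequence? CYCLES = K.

CYCLES = 8

#0 head=0: sub i0 RAW r1
#1 head=1: blt i1 no-port BR/BR
#2 head=2: blt;and i2,i3 2-wide
#3 head=4: st i4 no-port MEM/MEM
#4 head=5: ld i5 RAW r1
#5 head=6: mulh;blt i6,i7 2-wide
#6 head=8: ld;and i8,i9 2-wide
#7 head=10: st i10 tail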